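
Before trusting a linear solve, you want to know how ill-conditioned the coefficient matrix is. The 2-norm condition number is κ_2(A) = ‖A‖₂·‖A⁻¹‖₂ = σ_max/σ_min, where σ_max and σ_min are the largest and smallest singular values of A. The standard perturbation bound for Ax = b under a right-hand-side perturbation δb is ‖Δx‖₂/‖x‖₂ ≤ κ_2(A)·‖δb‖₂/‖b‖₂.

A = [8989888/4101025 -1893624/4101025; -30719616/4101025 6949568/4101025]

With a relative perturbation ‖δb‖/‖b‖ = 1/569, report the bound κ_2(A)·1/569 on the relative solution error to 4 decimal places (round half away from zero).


0.4395

M = AᵀA = [1639220629504/26909449681 -368818444800/26909449681; -368818444800/26909449681 83011691584/26909449681]. tr(M)=1024528448/16008001, det(M)=1048576/16008001
eigenvalues of AᵀA: λ = (tr ± √(tr²−4·det))/2 = 64, 16384/16008001
κ = σ_max/σ_min = 8/(128/4001) = 250.0625
κ_2(A)·‖δb‖/‖b‖ = 0.4395


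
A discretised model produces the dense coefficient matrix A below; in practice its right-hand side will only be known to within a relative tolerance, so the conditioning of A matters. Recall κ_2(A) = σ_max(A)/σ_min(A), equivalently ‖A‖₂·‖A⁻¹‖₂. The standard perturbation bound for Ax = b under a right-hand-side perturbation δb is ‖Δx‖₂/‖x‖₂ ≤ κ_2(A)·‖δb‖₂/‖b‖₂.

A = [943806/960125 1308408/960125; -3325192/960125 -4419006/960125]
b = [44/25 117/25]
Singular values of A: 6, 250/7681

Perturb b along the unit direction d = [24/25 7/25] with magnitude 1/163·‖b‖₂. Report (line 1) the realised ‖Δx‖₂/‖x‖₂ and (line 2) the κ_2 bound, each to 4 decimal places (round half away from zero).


0.0102
1.1309

largest singular value 6, smallest 250/7681
κ_2(A) = 6 / (250/7681) = 184.3440
worst-case relative error ≤ 184.3440 × 1/163 = 1.1309
solve Ax = b  →  x = [-74.1376 54.7699]
‖b‖₂ = 5.0000 and ‖x‖₂ = 92.1744
re-solving with b+δb shifts x by Δx of norm 0.9425
relative error = 0.0102
so the bound overstates the realised error by a factor of ≈ 110.6093 (computed from the unrounded values)


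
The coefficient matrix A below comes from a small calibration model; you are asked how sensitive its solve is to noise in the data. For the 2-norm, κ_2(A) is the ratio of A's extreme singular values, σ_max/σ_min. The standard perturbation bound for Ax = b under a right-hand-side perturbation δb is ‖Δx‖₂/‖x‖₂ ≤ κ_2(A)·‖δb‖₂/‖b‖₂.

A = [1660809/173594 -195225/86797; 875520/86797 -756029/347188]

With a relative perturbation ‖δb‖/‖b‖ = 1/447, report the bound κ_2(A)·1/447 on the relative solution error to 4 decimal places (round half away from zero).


AᵀA = [6925597641/35832196 -779061465/17916098; -779061465/17916098 1404738001/143328784]; tr = 17315365/85264, det = 1172889/341056
char-poly roots: 3249/16 and 361/21316
so κ_2 = √((3249/16) / (361/21316)) = 109.5000
bound on ‖Δx‖/‖x‖: κ·ε = 109.5000·1/447 = 0.2450

0.2450


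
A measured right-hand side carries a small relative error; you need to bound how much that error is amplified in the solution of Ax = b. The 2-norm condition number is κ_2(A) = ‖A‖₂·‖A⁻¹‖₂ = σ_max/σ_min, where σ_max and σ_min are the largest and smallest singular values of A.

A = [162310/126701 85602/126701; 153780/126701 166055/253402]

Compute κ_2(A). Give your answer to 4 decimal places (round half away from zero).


205.6000

AᵀA = [59444500/19088161 31702770/19088161; 31702770/19088161 67639801/76352644]; tr = 1056809/264196, det = 25/66049
eigenvalues of AᵀA: λ = (tr ± √(tr²−4·det))/2 = 4, 25/264196
κ = σ_max/σ_min = 2/(5/514) = 205.6000


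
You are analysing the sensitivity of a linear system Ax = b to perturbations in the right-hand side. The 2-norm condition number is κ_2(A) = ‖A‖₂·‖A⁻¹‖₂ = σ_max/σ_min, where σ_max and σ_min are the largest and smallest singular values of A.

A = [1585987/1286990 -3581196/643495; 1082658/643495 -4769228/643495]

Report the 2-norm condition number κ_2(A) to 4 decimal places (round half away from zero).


392.3750

M = AᵀA = [288157925761/66253730404 -320132319930/16563432601; -320132319930/16563432601 1422820020256/16563432601]. tr(M)=3557071985/39413284, det(M)=521284/9853321
char-poly roots: 361/4 and 5776/9853321
σ_max=√(361/4)=(19/2), σ_min=√(5776/9853321)=(76/3139) → κ = 392.3750


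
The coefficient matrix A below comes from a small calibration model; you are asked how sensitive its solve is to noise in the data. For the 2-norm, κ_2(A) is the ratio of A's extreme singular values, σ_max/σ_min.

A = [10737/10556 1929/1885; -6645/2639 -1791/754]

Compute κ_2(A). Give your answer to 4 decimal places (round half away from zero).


87.5000

M = AᵀA = [4862601/659344 826767/117740; 826767/117740 562581/84100]. tr(M)=275661/19600, det(M)=81/3136
char-poly roots: 225/16 and 9/4900
κ_2(A) = √(λ_max/λ_min) = √((225/16) / (9/4900)) = 87.5000


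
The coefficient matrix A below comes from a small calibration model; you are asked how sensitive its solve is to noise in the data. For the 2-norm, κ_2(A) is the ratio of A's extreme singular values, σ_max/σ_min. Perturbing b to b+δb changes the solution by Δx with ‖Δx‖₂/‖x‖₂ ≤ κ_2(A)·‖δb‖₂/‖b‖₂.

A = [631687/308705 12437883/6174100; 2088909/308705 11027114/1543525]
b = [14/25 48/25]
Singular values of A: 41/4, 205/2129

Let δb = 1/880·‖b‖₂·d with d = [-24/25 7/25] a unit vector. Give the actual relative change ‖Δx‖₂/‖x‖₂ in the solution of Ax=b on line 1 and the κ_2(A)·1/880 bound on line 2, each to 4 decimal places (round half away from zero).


0.1210
0.1210

from the listed singular values, σ₁ = 41/4, σ_n = 205/2129
condition number: (41/4) ÷ (205/2129) = 106.4500
worst-case relative error ≤ 106.4500 × 1/880 = 0.1210
solve Ax = b  →  x = [0.1346 0.1413]
‖b‖ = 2.0000, ‖x‖ = 0.1951
re-solving with b+δb shifts x by Δx of norm 0.0236
dividing the unrounded norms, ‖Δx‖/‖x‖ = 0.1210
so the bound is sharp here: realised error equals the bound


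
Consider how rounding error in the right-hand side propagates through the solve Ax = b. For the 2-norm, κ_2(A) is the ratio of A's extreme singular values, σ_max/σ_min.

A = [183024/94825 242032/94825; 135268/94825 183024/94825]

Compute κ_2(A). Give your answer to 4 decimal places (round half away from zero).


189.6500

form AᵀA = [2071808656/359671225 2762198208/359671225; 2762198208/359671225 3683090944/359671225] with trace 230195984/14386849 and determinant 102400/14386849
solving λ² − 230195984/14386849·λ + 102400/14386849 = 0 gives λ = 16, 6400/14386849
κ = σ_max/σ_min = 4/(80/3793) = 189.6500


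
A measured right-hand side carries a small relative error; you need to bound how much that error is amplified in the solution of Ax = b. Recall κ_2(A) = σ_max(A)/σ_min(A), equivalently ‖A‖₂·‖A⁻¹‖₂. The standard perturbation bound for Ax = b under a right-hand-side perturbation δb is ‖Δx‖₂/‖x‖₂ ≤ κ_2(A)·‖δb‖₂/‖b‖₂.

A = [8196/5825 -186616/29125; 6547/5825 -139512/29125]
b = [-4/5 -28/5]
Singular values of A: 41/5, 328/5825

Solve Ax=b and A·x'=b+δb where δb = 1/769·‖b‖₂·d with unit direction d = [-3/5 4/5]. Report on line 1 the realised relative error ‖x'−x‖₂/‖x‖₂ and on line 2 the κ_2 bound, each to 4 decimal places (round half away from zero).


σ_max = 41/5, σ_min = 328/5825
κ_2(A) = (41/5) / (328/5825) = 145.6250
worst-case relative error ≤ 145.6250 × 1/769 = 0.1894
solve Ax = b  →  x = [-69.4111 -15.1175]
2-norm of b is 5.6569; of x, 71.0383
Δx = A⁻¹·δb where δb = 1/769·5.6569·d; ‖Δx‖ = 0.1306
relative error = 0.0018
tightness: 0.0018 against a bound of 0.1894 (unrounded ratio ≈ 0.0097)

0.0018
0.1894


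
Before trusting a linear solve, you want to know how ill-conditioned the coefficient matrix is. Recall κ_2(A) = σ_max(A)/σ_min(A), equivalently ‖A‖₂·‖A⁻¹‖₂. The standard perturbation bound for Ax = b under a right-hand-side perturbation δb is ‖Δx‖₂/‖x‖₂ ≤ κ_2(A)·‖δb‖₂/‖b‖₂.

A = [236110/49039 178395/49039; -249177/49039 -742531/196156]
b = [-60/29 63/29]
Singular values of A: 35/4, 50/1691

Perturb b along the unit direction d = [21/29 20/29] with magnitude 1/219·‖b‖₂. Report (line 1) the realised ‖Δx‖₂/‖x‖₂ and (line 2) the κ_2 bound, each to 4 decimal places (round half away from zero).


σ_max = 35/4, σ_min = 50/1691
κ = σ_max/σ_min = (35/4)/(50/1691) = 295.9250
worst-case relative error ≤ 295.9250 × 1/219 = 1.3513
solve Ax = b  →  x = [-0.2743 -0.2057]
‖b‖₂ = 3.0000 and ‖x‖₂ = 0.3429
re-solving with b+δb shifts x by Δx of norm 0.4633
relative error = 1.3513
tightness: 1.3513 against a bound of 1.3513; the bound is attained (ratio 1)

1.3513
1.3513


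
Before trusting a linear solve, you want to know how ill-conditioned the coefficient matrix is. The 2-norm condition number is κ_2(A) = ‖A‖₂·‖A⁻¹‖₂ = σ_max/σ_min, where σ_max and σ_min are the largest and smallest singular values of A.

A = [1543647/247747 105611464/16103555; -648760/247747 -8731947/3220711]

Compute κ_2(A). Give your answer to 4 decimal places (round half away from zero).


341.7200

M = AᵀA = [2803735598209/61378576009 14719346865216/306892880045; 14719346865216/306892880045 77277833068009/1534464400225]. tr(M)=175233321074/1824571225, det(M)=5764801/72982849
eigenvalues of AᵀA: λ = (tr ± √(tr²−4·det))/2 = 2401/25, 60025/72982849
κ = σ_max/σ_min = (49/5)/(245/8543) = 341.7200


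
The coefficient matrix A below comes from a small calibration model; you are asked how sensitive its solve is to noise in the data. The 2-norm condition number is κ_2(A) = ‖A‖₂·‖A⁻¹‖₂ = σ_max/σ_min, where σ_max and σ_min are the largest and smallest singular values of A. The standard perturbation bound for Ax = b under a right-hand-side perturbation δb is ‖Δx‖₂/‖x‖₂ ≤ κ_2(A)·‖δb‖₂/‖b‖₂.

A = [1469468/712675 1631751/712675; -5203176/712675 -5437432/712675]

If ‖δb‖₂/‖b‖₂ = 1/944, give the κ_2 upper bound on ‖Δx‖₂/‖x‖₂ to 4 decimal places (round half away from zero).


0.1302

M = AᵀA = [46771802704/812649049 49103554500/812649049; 49103554500/812649049 51565244929/812649049]. tr(M)=116928713/966289, det(M)=937024/966289
eigenvalues of AᵀA: λ = (tr ± √(tr²−4·det))/2 = 121, 7744/966289
so κ_2 = √(121 / (7744/966289)) = 122.8750
worst-case relative error ≤ 122.8750 × 1/944 = 0.1302


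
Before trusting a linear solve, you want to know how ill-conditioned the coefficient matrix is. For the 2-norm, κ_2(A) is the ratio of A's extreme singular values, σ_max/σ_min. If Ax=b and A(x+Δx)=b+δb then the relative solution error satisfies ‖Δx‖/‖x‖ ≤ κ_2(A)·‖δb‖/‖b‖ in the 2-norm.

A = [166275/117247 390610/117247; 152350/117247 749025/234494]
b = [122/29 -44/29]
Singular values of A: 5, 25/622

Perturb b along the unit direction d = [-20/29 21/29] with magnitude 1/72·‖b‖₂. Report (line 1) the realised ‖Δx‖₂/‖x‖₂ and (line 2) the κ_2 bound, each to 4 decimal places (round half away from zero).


0.0155
1.7278

from the listed singular values, σ₁ = 5, σ_n = 25/622
κ_2(A) = 5 / (25/622) = 124.4000
bound on ‖Δx‖/‖x‖: κ·ε = 124.4000·1/72 = 1.7278
solve Ax = b  →  x = [92.0185 -37.9077]
2-norm of b is 4.4721; of x, 99.5208
with δb = [-0.0428 0.0450], A·Δx = δb → ‖Δx‖ = 1.5454
realised ‖Δx‖/‖x‖ = 0.0155
so the bound overstates the realised error by a factor of ≈ 111.2676 (computed from the unrounded values)


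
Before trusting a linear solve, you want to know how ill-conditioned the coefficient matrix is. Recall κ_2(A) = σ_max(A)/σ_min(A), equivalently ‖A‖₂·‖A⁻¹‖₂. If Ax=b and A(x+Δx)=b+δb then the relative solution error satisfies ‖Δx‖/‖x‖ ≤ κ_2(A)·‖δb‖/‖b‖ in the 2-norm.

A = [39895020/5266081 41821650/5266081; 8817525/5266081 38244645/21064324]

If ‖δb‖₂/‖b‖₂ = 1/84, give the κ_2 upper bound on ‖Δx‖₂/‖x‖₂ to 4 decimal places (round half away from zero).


form AᵀA = [993076364025/16497090481 4170806285625/65988361924; 4170806285625/65988361924 17517822374025/263953447696] with trace 39723001425/313856656 and determinant 4100625/19616041
λ_max, λ_min = (39723001425/313856656 ± √1577834473669751390625/98506000515502336)/2 = 2025/16, 32400/19616041
σ_max=√(2025/16)=(45/4), σ_min=√(32400/19616041)=(180/4429) → κ = 276.8125
bound on ‖Δx‖/‖x‖: κ·ε = 276.8125·1/84 = 3.2954

3.2954


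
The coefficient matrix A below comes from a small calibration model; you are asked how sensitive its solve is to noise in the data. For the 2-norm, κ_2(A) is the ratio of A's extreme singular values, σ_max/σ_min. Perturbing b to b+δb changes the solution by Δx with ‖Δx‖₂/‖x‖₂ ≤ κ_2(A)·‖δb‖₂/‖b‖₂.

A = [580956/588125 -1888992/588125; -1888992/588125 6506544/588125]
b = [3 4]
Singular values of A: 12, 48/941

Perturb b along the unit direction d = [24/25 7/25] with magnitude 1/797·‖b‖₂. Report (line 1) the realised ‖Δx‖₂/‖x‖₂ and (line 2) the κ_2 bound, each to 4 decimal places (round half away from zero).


σ_max = 12, σ_min = 48/941
κ = σ_max/σ_min = 12/(48/941) = 235.2500
κ_2(A)·‖δb‖/‖b‖ = 0.2952
solve Ax = b  →  x = [75.2100 22.1967]
‖b‖ = 5.0000, ‖x‖ = 78.4171
re-solving with b+δb shifts x by Δx of norm 0.1230
dividing the unrounded norms, ‖Δx‖/‖x‖ = 0.0016
so the bound overstates the realised error by a factor of ≈ 188.2010 (computed from the unrounded values)

0.0016
0.2952


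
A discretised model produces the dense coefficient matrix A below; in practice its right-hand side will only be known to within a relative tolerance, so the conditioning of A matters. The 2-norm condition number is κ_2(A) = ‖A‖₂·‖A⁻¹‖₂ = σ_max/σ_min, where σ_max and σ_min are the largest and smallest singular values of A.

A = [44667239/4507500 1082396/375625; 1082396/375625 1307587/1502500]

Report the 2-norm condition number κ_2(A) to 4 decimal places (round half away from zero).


360.6000

M = AᵀA = [3462191869441/32508090000 21037448656/677251875; 21037448656/677251875 32728130201/3612010000]. tr(M)=3005396033/26006472, det(M)=85470025/832207104
λ_max, λ_min = (3005396033/26006472 ± √141126991694463076/10567759154481)/2 = 1849/16, 46225/52012944
σ_max=√(1849/16)=(43/4), σ_min=√(46225/52012944)=(215/7212) → κ = 360.6000


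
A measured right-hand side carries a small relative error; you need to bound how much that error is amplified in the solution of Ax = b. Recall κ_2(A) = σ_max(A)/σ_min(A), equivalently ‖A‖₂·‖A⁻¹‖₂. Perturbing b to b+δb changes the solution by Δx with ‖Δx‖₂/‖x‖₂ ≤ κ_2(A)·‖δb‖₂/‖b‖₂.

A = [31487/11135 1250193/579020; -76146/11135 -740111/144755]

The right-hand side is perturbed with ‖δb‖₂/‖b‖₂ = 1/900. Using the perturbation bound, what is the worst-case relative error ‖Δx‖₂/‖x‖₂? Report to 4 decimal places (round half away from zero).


form AᵀA = [1357928897/24797645 4073704551/99190580; 4073704551/99190580 12221551733/396762320] with trace 6789682817/79352464 and determinant 1874161/19838116
λ_max, λ_min = (6789682817/79352464 ± √46097413246772532225/6296813542871296)/2 = 1369/16, 5476/4959529
σ_max=√(1369/16)=(37/4), σ_min=√(5476/4959529)=(74/2227) → κ = 278.3750
perturbation bound = 278.3750·1/900 = 0.3093

0.3093


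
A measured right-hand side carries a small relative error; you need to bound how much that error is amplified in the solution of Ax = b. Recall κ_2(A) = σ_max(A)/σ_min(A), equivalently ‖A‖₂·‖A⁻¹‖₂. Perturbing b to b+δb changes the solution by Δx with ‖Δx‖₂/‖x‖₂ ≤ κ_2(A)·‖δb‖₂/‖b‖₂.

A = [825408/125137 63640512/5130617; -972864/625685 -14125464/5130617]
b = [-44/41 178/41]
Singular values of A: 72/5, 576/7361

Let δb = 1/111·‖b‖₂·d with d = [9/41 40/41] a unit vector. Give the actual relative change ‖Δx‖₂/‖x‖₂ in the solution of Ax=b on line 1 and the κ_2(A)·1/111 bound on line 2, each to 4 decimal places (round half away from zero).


0.0101
1.6579

largest singular value 72/5, smallest 576/7361
κ_2(A) = (72/5) / (576/7361) = 184.0250
worst-case relative error ≤ 184.0250 × 1/111 = 1.6579
solve Ax = b  →  x = [-45.1695 23.9330]
‖b‖ = 4.4721, ‖x‖ = 51.1182
with δb = [0.0088 0.0393], A·Δx = δb → ‖Δx‖ = 0.5149
realised ‖Δx‖/‖x‖ = 0.0101
tightness: 0.0101 against a bound of 1.6579 (unrounded ratio ≈ 0.0061)


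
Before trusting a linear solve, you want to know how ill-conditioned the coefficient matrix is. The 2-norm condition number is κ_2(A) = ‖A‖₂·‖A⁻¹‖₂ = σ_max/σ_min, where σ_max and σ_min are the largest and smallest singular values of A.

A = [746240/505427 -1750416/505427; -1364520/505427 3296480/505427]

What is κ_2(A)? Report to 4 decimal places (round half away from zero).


228.7000

AᵀA = [8369512000/883932361 -20084232960/883932361; -20084232960/883932361 48203240704/883932361]; tr = 334750016/5230369, det = 409600/5230369
char-poly roots: 64 and 6400/5230369
σ_max=√64=8, σ_min=√(6400/5230369)=(80/2287) → κ = 228.7000


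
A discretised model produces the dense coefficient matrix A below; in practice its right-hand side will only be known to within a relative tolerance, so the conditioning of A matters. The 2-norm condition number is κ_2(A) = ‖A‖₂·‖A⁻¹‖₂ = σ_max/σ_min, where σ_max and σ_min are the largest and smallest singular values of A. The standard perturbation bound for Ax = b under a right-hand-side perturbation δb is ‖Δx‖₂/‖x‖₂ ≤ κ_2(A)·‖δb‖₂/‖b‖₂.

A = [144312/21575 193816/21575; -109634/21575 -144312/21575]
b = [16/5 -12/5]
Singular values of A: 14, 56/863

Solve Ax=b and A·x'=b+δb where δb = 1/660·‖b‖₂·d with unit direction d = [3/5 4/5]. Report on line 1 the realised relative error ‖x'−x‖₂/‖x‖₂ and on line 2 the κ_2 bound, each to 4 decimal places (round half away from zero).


σ_max = 14, σ_min = 56/863
condition number: 14 ÷ (56/863) = 215.7500
worst-case relative error ≤ 215.7500 × 1/660 = 0.3269
solve Ax = b  →  x = [0.1714 0.2286]
‖b‖ = 4.0000, ‖x‖ = 0.2857
Δx = A⁻¹·δb where δb = 1/660·4.0000·d; ‖Δx‖ = 0.0934
dividing the unrounded norms, ‖Δx‖/‖x‖ = 0.3269
realised/bound = 1 exactly: the bound is attained for this b and d

0.3269
0.3269


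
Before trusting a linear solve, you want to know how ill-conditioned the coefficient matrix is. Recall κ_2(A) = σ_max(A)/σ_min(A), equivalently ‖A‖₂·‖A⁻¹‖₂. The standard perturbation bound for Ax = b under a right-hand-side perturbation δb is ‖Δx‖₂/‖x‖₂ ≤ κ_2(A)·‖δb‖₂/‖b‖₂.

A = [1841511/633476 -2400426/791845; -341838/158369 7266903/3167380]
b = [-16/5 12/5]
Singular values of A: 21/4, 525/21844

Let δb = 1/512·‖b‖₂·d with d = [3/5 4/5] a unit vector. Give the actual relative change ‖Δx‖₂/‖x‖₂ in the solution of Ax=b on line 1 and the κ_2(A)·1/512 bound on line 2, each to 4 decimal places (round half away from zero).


0.4266
0.4266

largest singular value 21/4, smallest 525/21844
κ_2(A) = (21/4) / (525/21844) = 218.4400
perturbation bound = 218.4400·1/512 = 0.4266
solve Ax = b  →  x = [-0.5255 0.5517]
‖b‖₂ = 4.0000 and ‖x‖₂ = 0.7619
with δb = [0.0047 0.0063], A·Δx = δb → ‖Δx‖ = 0.3251
relative error = 0.4266
so the bound is sharp here: realised error equals the bound


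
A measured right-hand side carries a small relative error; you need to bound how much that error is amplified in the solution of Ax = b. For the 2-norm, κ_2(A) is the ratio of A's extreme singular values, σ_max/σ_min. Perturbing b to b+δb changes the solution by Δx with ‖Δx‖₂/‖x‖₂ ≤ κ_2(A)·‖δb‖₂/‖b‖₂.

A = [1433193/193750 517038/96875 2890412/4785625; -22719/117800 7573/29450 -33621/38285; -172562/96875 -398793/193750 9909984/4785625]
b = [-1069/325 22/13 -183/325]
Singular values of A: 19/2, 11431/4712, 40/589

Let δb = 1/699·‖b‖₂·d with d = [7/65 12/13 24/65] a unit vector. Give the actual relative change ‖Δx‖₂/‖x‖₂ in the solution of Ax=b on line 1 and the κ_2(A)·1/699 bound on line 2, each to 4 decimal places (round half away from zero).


largest singular value 19/2, smallest 40/589
κ = σ_max/σ_min = (19/2)/(40/589) = 139.8875
κ_2(A)·‖δb‖/‖b‖ = 0.2001
solve Ax = b  →  x = [-8.8727 11.3040 3.3316]
‖b‖ = 3.7417, ‖x‖ = 14.7514
Δx = A⁻¹·δb where δb = 1/699·3.7417·d; ‖Δx‖ = 0.0788
realised ‖Δx‖/‖x‖ = 0.0053
so the bound overstates the realised error by a factor of ≈ 37.4536 (computed from the unrounded values)

0.0053
0.2001


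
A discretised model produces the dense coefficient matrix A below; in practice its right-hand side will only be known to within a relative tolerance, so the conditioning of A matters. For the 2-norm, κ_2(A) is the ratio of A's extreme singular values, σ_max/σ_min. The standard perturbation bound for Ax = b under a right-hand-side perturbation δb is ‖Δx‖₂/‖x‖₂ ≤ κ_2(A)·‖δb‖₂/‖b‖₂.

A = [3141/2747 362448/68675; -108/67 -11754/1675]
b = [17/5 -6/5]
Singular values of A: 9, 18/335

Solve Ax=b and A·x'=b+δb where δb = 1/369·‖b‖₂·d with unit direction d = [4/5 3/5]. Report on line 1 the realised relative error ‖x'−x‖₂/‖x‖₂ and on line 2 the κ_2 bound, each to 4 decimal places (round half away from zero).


0.0049
0.4539

from the listed singular values, σ₁ = 9, σ_n = 18/335
condition number: 9 ÷ (18/335) = 167.5000
worst-case relative error ≤ 167.5000 × 1/369 = 0.4539
solve Ax = b  →  x = [-36.2412 8.4959]
‖b‖₂ = 3.6056 and ‖x‖₂ = 37.2237
re-solving with b+δb shifts x by Δx of norm 0.1819
relative error = 0.0049
realised/bound (from unrounded values) ≈ 0.0108


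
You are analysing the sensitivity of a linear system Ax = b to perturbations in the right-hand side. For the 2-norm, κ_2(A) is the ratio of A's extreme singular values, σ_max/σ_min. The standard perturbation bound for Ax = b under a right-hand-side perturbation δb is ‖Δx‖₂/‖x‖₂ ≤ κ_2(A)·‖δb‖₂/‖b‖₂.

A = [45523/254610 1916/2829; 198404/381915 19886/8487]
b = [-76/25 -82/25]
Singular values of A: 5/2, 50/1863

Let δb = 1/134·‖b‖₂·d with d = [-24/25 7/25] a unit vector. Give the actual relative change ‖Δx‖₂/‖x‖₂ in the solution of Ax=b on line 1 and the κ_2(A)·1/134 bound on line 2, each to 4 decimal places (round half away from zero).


largest singular value 5/2, smallest 50/1863
κ_2(A) = (5/2) / (50/1863) = 93.1500
bound on ‖Δx‖/‖x‖: κ·ε = 93.1500·1/134 = 0.6951
solve Ax = b  →  x = [-73.0537 14.7971]
2-norm of b is 4.4721; of x, 74.5372
with δb = [-0.0320 0.0093], A·Δx = δb → ‖Δx‖ = 1.2435
realised ‖Δx‖/‖x‖ = 0.0167
tightness: 0.0167 against a bound of 0.6951 (unrounded ratio ≈ 0.0240)

0.0167
0.6951


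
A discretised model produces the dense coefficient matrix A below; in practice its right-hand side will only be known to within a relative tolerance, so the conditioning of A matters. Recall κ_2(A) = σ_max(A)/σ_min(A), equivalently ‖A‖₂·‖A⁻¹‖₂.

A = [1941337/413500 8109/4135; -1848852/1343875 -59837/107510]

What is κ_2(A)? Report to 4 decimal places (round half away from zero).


AᵀA = [1106587934761/46233600400 23053668057/2311680020; 23053668057/2311680020 1921257685/462336004]; tr = 7684696469/273571600, det = 7890481/1094286400
solving λ² − 7684696469/273571600·λ + 7890481/1094286400 = 0 gives λ = 2809/100, 2809/10942864
so κ_2 = √((2809/100) / (2809/10942864)) = 330.8000

330.8000


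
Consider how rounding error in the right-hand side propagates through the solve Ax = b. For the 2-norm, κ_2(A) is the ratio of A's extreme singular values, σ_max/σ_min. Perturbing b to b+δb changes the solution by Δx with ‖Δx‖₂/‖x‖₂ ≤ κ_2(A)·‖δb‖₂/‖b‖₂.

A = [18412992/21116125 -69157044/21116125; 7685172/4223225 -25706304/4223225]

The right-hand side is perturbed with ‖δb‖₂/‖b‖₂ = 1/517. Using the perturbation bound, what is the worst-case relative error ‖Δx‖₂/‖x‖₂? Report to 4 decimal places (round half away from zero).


AᵀA = [6282301007376/1542874515625 -21495924882432/1542874515625; -21495924882432/1542874515625 73712970132624/1542874515625]; tr = 127992433824/2468599225, det = 41990400/98743969
λ_max, λ_min = (127992433824/2468599225 ± √16371697369301275262976/6093982133670600625)/2 = 1296/25, 810000/98743969
κ = σ_max/σ_min = (36/5)/(900/9937) = 79.4960
perturbation bound = 79.4960·1/517 = 0.1538

0.1538


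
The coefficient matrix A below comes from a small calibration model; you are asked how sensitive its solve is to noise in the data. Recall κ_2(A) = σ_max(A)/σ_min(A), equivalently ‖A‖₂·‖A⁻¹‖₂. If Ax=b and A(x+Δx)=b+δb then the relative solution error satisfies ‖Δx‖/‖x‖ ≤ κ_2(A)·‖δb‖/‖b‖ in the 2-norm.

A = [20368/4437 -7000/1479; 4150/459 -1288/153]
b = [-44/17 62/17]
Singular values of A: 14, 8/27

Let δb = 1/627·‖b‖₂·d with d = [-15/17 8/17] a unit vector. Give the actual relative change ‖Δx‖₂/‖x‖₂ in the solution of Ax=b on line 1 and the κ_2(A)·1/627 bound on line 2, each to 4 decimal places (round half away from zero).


σ_max = 14, σ_min = 8/27
condition number: 14 ÷ (8/27) = 47.2500
perturbation bound = 47.2500·1/627 = 0.0754
solve Ax = b  →  x = [9.4138 9.6773]
2-norm of b is 4.4721; of x, 13.5008
with δb = [-0.0063 0.0034], A·Δx = δb → ‖Δx‖ = 0.0241
dividing the unrounded norms, ‖Δx‖/‖x‖ = 0.0018
realised/bound (from unrounded values) ≈ 0.0237

0.0018
0.0754


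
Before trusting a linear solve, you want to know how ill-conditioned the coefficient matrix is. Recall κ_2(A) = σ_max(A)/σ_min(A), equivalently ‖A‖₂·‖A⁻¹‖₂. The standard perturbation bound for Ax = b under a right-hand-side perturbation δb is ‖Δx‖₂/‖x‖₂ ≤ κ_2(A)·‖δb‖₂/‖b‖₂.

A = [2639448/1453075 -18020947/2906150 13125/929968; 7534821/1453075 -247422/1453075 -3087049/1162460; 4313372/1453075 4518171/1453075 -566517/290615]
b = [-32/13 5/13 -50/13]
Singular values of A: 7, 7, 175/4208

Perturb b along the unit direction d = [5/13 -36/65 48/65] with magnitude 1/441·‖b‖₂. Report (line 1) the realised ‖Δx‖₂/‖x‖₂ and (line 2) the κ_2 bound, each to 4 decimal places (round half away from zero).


0.0026
0.3817

σ_max = 7, σ_min = 175/4208
condition number: 7 ÷ (175/4208) = 168.3200
κ_2(A)·‖δb‖/‖b‖ = 0.3817
solve Ax = b  →  x = [-43.7340 -12.6070 -84.7328]
2-norm of b is 4.5826; of x, 96.1834
with δb = [0.0040 -0.0058 0.0077], A·Δx = δb → ‖Δx‖ = 0.2499
relative error = 0.0026
so the bound overstates the realised error by a factor of ≈ 146.9226 (computed from the unrounded values)


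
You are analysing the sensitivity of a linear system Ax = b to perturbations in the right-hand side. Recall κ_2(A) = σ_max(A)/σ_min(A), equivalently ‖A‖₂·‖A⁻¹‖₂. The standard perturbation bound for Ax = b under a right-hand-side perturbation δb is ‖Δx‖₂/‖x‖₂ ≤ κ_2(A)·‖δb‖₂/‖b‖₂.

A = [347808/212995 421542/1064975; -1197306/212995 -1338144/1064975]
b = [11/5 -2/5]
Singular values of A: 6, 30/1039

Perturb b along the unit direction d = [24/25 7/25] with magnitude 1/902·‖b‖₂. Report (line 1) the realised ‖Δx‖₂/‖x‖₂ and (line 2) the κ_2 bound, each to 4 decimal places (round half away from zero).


largest singular value 6, smallest 30/1039
κ_2(A) = 6 / (30/1039) = 207.8000
κ_2(A)·‖δb‖/‖b‖ = 0.2304
solve Ax = b  →  x = [-15.0423 67.6138]
‖b‖₂ = 2.2361 and ‖x‖₂ = 69.2669
Δx = A⁻¹·δb where δb = 1/902·2.2361·d; ‖Δx‖ = 0.0859
relative error = 0.0012
realised/bound (from unrounded values) ≈ 0.0054

0.0012
0.2304


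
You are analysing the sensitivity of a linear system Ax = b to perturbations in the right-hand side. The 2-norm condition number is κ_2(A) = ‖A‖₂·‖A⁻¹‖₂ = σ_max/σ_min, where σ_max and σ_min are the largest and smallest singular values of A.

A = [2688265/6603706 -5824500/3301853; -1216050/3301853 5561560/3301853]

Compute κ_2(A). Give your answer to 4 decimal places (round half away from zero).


173.5625

AᵀA = [15626491225/51853665796 -17350814250/12963416449; -17350814250/12963416449 77117419600/12963416449]; tr = 192799625/30846916, det = 10000/7711729
eigenvalues of AᵀA: λ = (tr ± √(tr²−4·det))/2 = 25/4, 1600/7711729
κ = σ_max/σ_min = (5/2)/(40/2777) = 173.5625


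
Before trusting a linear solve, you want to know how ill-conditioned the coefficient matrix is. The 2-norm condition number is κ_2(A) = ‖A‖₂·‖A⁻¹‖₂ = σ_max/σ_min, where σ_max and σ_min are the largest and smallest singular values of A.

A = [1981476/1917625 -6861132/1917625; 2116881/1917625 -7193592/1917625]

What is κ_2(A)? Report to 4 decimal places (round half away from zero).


form AᵀA = [9996946857/4372515625 -34272469224/4372515625; -34272469224/4372515625 117506418768/4372515625] with trace 40801077/1399205 and determinant 944784/174900625
λ_max, λ_min = (40801077/1399205 ± √41617139551800849/48944365800625)/2 = 729/25, 1296/6996025
κ_2(A) = √(λ_max/λ_min) = √((729/25) / (1296/6996025)) = 396.7500

396.7500


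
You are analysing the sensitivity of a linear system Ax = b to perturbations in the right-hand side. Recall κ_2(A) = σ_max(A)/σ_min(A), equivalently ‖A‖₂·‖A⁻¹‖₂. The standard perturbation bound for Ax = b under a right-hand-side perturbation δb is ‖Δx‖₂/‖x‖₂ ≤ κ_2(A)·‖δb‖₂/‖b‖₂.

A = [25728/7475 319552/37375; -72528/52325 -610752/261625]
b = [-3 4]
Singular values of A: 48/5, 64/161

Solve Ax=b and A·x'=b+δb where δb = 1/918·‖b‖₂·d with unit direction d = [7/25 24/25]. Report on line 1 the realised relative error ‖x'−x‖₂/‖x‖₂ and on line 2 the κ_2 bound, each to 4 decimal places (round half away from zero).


σ_max = 48/5, σ_min = 64/161
condition number: (48/5) ÷ (64/161) = 24.1500
perturbation bound = 24.1500·1/918 = 0.0263
solve Ax = b  →  x = [-7.1266 2.5180]
‖b‖₂ = 5.0000 and ‖x‖₂ = 7.5584
with δb = [0.0015 0.0052], A·Δx = δb → ‖Δx‖ = 0.0137
realised ‖Δx‖/‖x‖ = 0.0018
realised/bound (from unrounded values) ≈ 0.0689

0.0018
0.0263


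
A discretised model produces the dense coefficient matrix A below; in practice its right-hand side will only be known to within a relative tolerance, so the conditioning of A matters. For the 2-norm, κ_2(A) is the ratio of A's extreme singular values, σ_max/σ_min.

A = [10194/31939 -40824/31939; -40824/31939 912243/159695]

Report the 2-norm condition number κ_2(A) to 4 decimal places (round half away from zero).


AᵀA = [1053252/606841 -23392152/3034205; -23392152/3034205 519840729/15171025]; tr = 324909/9025, det = 324/9025
solving λ² − 324909/9025·λ + 324/9025 = 0 gives λ = 36, 9/9025
so κ_2 = √(36 / (9/9025)) = 190.0000

190.0000


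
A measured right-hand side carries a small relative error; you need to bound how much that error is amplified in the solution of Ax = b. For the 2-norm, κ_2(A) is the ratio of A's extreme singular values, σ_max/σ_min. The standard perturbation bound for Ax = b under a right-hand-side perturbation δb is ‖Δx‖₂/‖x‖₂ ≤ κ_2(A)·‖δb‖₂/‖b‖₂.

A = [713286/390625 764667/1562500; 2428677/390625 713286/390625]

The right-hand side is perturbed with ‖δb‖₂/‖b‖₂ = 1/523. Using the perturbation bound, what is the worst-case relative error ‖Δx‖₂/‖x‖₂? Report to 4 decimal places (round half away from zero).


M = AᵀA = [10251598221/244140625 5979833181/488281250; 5979833181/488281250 13960234089/3906250000]. tr(M)=284777289/6250000, det(M)=531441/6250000
solving λ² − 284777289/6250000·λ + 531441/6250000 = 0 gives λ = 729/16, 729/390625
κ = σ_max/σ_min = (27/4)/(27/625) = 156.2500
worst-case relative error ≤ 156.2500 × 1/523 = 0.2988

0.2988


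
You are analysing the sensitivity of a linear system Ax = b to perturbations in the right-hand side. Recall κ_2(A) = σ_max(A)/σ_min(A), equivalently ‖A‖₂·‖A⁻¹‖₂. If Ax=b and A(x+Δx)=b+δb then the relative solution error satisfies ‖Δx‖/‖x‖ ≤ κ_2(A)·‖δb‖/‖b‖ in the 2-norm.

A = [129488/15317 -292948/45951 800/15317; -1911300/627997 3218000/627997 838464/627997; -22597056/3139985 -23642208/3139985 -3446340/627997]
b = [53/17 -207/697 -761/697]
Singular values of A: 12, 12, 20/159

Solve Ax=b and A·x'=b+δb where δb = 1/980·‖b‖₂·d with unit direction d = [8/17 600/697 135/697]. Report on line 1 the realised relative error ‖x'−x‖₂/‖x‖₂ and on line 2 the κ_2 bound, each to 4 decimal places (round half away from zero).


from the listed singular values, σ₁ = 12, σ_n = 20/159
κ_2(A) = 12 / (20/159) = 95.4000
κ_2(A)·‖δb‖/‖b‖ = 0.0973
solve Ax = b  →  x = [-2.0006 -3.0841 7.0539]
‖b‖ = 3.3166, ‖x‖ = 7.9544
δb = ε·‖b‖·d = [0.0016 0.0029 0.0007]; solving A·Δx = δb gives ‖Δx‖ = 0.0269
realised ‖Δx‖/‖x‖ = 0.0034
so the bound overstates the realised error by a factor of ≈ 28.7800 (computed from the unrounded values)

0.0034
0.0973


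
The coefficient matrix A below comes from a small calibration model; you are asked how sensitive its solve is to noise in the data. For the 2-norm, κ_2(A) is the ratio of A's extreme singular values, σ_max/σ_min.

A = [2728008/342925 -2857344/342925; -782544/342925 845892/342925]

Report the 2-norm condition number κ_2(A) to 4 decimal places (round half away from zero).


M = AᵀA = [12887044416/188156089 -13530888000/188156089; -13530888000/188156089 14207916816/188156089]. tr(M)=32217552/223729, det(M)=82944/223729
solving λ² − 32217552/223729·λ + 82944/223729 = 0 gives λ = 144, 576/223729
so κ_2 = √(144 / (576/223729)) = 236.5000

236.5000


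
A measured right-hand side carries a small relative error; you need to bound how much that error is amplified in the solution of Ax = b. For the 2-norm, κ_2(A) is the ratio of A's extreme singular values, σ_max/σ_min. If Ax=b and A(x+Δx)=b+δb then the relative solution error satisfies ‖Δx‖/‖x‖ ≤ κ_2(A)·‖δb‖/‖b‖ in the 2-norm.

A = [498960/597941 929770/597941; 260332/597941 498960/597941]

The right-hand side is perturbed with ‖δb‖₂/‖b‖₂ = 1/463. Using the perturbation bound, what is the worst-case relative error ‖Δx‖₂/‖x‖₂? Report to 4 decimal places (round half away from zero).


0.4469

AᵀA = [1095964816/1237139929 2054717280/1237139929; 2054717280/1237139929 3852710500/1237139929]; tr = 17123444/4280761, det = 1600/4280761
λ_max, λ_min = (17123444/4280761 ± √293184937550736/18324914739121)/2 = 4, 400/4280761
so κ_2 = √(4 / (400/4280761)) = 206.9000
bound on ‖Δx‖/‖x‖: κ·ε = 206.9000·1/463 = 0.4469


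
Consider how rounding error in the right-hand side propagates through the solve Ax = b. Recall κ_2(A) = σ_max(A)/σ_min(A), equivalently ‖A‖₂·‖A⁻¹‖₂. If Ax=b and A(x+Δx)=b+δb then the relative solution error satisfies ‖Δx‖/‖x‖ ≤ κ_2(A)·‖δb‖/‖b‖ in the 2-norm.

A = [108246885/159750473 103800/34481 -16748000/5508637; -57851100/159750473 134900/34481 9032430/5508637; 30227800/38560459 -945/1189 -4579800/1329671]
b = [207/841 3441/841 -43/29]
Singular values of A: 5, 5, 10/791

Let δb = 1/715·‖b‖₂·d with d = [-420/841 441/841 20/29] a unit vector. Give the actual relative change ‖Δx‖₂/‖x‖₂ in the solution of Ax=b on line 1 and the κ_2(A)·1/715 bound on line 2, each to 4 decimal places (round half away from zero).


0.0061
0.5531

from the listed singular values, σ₁ = 5, σ_n = 10/791
condition number: 5 ÷ (10/791) = 395.5000
perturbation bound = 395.5000·1/715 = 0.5531
solve Ax = b  →  x = [77.0711 0.7171 17.8060]
‖b‖₂ = 4.3589 and ‖x‖₂ = 79.1046
re-solving with b+δb shifts x by Δx of norm 0.4822
dividing the unrounded norms, ‖Δx‖/‖x‖ = 0.0061
so the bound overstates the realised error by a factor of ≈ 90.7391 (computed from the unrounded values)


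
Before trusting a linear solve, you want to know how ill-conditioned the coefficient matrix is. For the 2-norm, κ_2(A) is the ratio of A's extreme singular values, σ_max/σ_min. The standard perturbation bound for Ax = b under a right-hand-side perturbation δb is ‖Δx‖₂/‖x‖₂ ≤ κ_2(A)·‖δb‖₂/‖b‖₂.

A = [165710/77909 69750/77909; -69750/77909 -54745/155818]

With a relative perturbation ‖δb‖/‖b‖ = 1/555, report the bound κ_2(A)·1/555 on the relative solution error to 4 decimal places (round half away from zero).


0.2077

AᵀA = [191271400/35916049 79689375/35916049; 79689375/35916049 132883225/143664196]; tr = 5313425/850084, det = 625/212521
char-poly roots: 25/4 and 100/212521
κ_2(A) = √(λ_max/λ_min) = √((25/4) / (100/212521)) = 115.2500
perturbation bound = 115.2500·1/555 = 0.2077


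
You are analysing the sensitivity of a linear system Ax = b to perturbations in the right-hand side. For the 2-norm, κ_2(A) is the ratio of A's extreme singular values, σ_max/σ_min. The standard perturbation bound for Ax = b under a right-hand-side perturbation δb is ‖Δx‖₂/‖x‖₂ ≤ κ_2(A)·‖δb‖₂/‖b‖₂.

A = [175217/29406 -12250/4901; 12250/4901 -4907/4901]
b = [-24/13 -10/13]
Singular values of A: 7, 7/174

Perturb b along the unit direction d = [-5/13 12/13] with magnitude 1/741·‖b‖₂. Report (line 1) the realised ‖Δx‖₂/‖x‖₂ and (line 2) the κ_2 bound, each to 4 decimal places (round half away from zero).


from the listed singular values, σ₁ = 7, σ_n = 7/174
κ = σ_max/σ_min = 7/(7/174) = 174.0000
worst-case relative error ≤ 174.0000 × 1/741 = 0.2348
solve Ax = b  →  x = [-0.2637 0.1099]
‖b‖ = 2.0000, ‖x‖ = 0.2857
with δb = [-0.0010 0.0025], A·Δx = δb → ‖Δx‖ = 0.0671
realised ‖Δx‖/‖x‖ = 0.2348
tightness: 0.2348 against a bound of 0.2348; the bound is attained (ratio 1)

0.2348
0.2348


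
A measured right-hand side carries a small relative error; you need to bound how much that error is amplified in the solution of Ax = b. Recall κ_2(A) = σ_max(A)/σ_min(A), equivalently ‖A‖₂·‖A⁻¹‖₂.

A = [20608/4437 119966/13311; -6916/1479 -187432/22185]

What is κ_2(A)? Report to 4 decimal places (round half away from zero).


AᵀA = [1016848/23409 28570528/351135; 28570528/351135 803772676/5267025]; tr = 3572884/18225, det = 153664/18225
char-poly roots: 196 and 784/18225
σ_max=√196=14, σ_min=√(784/18225)=(28/135) → κ = 67.5000

67.5000


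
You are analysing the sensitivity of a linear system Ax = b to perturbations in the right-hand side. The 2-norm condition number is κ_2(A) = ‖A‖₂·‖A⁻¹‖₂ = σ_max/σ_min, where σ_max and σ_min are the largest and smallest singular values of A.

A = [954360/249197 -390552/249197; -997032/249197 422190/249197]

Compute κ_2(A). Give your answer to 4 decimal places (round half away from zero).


165.2500

form AᵀA = [2265012864/73839649 -943714800/73839649; -943714800/73839649 393311844/73839649] with trace 15729732/436921 and determinant 20736/436921
λ_max, λ_min = (15729732/436921 ± √247388228816400/190899960241)/2 = 36, 576/436921
κ_2(A) = √(λ_max/λ_min) = √(36 / (576/436921)) = 165.2500


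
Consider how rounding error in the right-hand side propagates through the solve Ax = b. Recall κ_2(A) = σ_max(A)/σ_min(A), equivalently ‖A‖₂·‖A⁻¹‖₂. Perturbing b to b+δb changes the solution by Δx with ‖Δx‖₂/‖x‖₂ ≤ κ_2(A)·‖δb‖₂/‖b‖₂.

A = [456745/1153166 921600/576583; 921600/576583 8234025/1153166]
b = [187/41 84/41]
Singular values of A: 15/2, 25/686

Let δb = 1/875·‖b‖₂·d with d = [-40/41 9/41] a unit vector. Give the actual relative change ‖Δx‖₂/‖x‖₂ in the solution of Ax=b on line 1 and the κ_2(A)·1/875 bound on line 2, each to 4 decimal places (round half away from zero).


largest singular value 15/2, smallest 25/686
κ = σ_max/σ_min = (15/2)/(25/686) = 205.8000
perturbation bound = 205.8000·1/875 = 0.2352
solve Ax = b  →  x = [107.1707 -23.7034]
‖b‖₂ = 5.0000 and ‖x‖₂ = 109.7607
re-solving with b+δb shifts x by Δx of norm 0.1568
relative error = 0.0014
tightness: 0.0014 against a bound of 0.2352 (unrounded ratio ≈ 0.0061)

0.0014
0.2352
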